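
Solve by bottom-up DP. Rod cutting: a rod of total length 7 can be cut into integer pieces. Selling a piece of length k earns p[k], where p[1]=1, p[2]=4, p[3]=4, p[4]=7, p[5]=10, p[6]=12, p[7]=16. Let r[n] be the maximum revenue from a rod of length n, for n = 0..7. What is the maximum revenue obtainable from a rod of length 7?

16

   n    0    1    2    3    4    5    6    7
r[n]    0    1    4    5    8   10   12   16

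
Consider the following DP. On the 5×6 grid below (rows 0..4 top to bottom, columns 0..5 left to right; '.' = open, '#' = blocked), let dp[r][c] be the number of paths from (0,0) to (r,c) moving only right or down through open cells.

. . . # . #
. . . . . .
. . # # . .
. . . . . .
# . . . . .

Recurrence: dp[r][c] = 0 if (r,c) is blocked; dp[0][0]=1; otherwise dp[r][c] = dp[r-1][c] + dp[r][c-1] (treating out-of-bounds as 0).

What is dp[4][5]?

32

r\c   0   1   2   3   4   5
  0   1   1   1   0   0   0
  1   1   2   3   3   3   3
  2   1   3   0   0   3   6
  3   1   4   4   4   7  13
  4   0   4   8  12  19  32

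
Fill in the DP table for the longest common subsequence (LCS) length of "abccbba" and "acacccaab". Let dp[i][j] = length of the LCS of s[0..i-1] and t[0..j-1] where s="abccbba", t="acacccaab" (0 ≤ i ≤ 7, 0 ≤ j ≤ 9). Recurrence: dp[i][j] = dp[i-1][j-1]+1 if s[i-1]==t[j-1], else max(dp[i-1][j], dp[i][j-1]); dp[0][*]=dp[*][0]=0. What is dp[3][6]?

2

   ''  a  c  a  c  c  c  a  a  b
''  0  0  0  0  0  0  0  0  0  0
 a  0  1  1  1  1  1  1  1  1  1
 b  0  1  1  1  1  1  1  1  1  2
 c  0  1  2  2  2  2  2  2  2  2
 c  0  1  2  2  3  3  3  3  3  3
 b  0  1  2  2  3  3  3  3  3  4
 b  0  1  2  2  3  3  3  3  3  4
 a  0  1  2  3  3  3  3  4  4  4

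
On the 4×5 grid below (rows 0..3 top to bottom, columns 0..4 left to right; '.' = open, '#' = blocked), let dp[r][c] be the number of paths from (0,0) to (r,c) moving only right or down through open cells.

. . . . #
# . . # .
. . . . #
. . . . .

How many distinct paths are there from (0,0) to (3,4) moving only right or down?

7

r\c   0   1   2   3   4
  0   1   1   1   1   0
  1   0   1   2   0   0
  2   0   1   3   3   0
  3   0   1   4   7   7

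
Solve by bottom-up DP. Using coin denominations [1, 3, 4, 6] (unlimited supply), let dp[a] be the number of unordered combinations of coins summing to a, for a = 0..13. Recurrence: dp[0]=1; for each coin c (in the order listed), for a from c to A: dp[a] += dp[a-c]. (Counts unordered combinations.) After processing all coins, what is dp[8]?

7

after  coin     0     1     2     3     4     5     6     7     8     9    10    11    12    13
          1     1     1     1     1     1     1     1     1     1     1     1     1     1     1
          3     1     1     1     2     2     2     3     3     3     4     4     4     5     5
          4     1     1     1     2     3     3     4     5     6     7     8     9    11    12
          6     1     1     1     2     3     3     5     6     7     9    11    12    16    18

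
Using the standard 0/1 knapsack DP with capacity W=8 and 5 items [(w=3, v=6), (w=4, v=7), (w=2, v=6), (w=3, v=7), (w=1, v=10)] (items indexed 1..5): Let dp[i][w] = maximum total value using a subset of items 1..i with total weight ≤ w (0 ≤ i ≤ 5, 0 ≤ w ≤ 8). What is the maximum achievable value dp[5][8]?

i\w   0   1   2   3   4   5   6   7   8
  0   0   0   0   0   0   0   0   0   0
  1   0   0   0   6   6   6   6   6   6
  2   0   0   0   6   7   7   7  13  13
  3   0   0   6   6   7  12  13  13  13
  4   0   0   6   7   7  13  13  14  19
  5   0  10  10  16  17  17  23  23  24

24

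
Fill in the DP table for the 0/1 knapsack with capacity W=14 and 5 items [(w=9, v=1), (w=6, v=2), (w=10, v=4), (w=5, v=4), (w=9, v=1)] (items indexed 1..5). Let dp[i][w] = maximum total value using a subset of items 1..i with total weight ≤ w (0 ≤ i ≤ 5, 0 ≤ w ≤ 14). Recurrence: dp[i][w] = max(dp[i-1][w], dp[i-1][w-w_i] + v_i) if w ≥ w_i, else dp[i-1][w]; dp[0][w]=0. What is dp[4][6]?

4

i\w   0   1   2   3   4   5   6   7   8   9  10  11  12  13  14
  0   0   0   0   0   0   0   0   0   0   0   0   0   0   0   0
  1   0   0   0   0   0   0   0   0   0   1   1   1   1   1   1
  2   0   0   0   0   0   0   2   2   2   2   2   2   2   2   2
  3   0   0   0   0   0   0   2   2   2   2   4   4   4   4   4
  4   0   0   0   0   0   4   4   4   4   4   4   6   6   6   6
  5   0   0   0   0   0   4   4   4   4   4   4   6   6   6   6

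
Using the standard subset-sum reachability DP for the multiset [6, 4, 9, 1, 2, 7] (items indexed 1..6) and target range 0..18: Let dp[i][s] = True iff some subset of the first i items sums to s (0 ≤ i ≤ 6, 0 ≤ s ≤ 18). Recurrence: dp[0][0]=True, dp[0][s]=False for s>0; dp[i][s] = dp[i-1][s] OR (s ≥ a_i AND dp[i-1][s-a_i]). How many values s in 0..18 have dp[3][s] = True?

i\s   0   1   2   3   4   5   6   7   8   9  10  11  12  13  14  15  16  17  18
  0   T   F   F   F   F   F   F   F   F   F   F   F   F   F   F   F   F   F   F
  1   T   F   F   F   F   F   T   F   F   F   F   F   F   F   F   F   F   F   F
  2   T   F   F   F   T   F   T   F   F   F   T   F   F   F   F   F   F   F   F
  3   T   F   F   F   T   F   T   F   F   T   T   F   F   T   F   T   F   F   F
  4   T   T   F   F   T   T   T   T   F   T   T   T   F   T   T   T   T   F   F
  5   T   T   T   T   T   T   T   T   T   T   T   T   T   T   T   T   T   T   T
  6   T   T   T   T   T   T   T   T   T   T   T   T   T   T   T   T   T   T   T

7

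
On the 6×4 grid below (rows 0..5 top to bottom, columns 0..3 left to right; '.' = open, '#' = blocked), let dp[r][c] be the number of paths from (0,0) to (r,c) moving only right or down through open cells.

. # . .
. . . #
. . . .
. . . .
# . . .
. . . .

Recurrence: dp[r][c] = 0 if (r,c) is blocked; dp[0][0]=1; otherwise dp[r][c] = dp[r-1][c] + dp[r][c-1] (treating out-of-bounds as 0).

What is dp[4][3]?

r\c   0   1   2   3
  0   1   0   0   0
  1   1   1   1   0
  2   1   2   3   3
  3   1   3   6   9
  4   0   3   9  18
  5   0   3  12  30

18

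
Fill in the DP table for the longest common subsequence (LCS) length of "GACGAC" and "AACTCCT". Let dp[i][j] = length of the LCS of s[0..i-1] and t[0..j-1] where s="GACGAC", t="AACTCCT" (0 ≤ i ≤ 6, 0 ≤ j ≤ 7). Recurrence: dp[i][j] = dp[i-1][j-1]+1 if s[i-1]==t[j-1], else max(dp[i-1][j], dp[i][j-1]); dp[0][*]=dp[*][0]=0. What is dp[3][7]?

2

   ''  A  A  C  T  C  C  T
''  0  0  0  0  0  0  0  0
 G  0  0  0  0  0  0  0  0
 A  0  1  1  1  1  1  1  1
 C  0  1  1  2  2  2  2  2
 G  0  1  1  2  2  2  2  2
 A  0  1  2  2  2  2  2  2
 C  0  1  2  3  3  3  3  3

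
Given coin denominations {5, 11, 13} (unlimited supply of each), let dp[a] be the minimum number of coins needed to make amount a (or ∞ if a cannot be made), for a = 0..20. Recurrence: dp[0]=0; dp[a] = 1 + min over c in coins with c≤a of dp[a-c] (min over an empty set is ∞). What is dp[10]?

 a  0  1  2  3  4  5  6  7  8  9 10 11 12 13 14 15 16 17 18 19 20
dp  0  -  -  -  -  1  -  -  -  -  2  1  -  1  -  3  2  -  2  -  4
(- denotes ∞ / unreachable)

2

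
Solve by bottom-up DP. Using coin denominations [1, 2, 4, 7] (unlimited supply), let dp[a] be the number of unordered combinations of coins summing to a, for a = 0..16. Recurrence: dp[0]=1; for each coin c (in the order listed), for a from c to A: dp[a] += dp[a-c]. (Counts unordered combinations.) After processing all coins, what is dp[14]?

27

after  coin     0     1     2     3     4     5     6     7     8     9    10    11    12    13    14    15    16
          1     1     1     1     1     1     1     1     1     1     1     1     1     1     1     1     1     1
          2     1     1     2     2     3     3     4     4     5     5     6     6     7     7     8     8     9
          4     1     1     2     2     4     4     6     6     9     9    12    12    16    16    20    20    25
          7     1     1     2     2     4     4     6     7    10    11    14    16    20    22    27    30    36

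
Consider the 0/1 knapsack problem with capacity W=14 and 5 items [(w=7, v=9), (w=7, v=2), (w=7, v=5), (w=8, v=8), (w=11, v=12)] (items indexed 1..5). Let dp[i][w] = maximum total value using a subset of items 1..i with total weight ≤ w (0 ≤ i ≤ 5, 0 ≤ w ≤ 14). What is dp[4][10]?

9

i\w   0   1   2   3   4   5   6   7   8   9  10  11  12  13  14
  0   0   0   0   0   0   0   0   0   0   0   0   0   0   0   0
  1   0   0   0   0   0   0   0   9   9   9   9   9   9   9   9
  2   0   0   0   0   0   0   0   9   9   9   9   9   9   9  11
  3   0   0   0   0   0   0   0   9   9   9   9   9   9   9  14
  4   0   0   0   0   0   0   0   9   9   9   9   9   9   9  14
  5   0   0   0   0   0   0   0   9   9   9   9  12  12  12  14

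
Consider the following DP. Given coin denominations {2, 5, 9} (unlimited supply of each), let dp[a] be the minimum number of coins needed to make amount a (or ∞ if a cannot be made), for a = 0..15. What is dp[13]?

3

 a  0  1  2  3  4  5  6  7  8  9 10 11 12 13 14 15
dp  0  -  1  -  2  1  3  2  4  1  2  2  3  3  2  3
(- denotes ∞ / unreachable)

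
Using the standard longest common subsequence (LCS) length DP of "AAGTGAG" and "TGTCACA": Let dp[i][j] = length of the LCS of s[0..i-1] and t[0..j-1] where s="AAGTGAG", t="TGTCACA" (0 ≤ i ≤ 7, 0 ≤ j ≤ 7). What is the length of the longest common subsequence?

   ''  T  G  T  C  A  C  A
''  0  0  0  0  0  0  0  0
 A  0  0  0  0  0  1  1  1
 A  0  0  0  0  0  1  1  2
 G  0  0  1  1  1  1  1  2
 T  0  1  1  2  2  2  2  2
 G  0  1  2  2  2  2  2  2
 A  0  1  2  2  2  3  3  3
 G  0  1  2  2  2  3  3  3

3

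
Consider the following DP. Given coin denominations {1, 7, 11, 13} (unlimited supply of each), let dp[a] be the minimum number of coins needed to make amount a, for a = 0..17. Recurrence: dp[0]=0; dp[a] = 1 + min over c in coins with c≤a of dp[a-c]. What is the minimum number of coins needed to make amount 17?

5

 a  0  1  2  3  4  5  6  7  8  9 10 11 12 13 14 15 16 17
dp  0  1  2  3  4  5  6  1  2  3  4  1  2  1  2  3  4  5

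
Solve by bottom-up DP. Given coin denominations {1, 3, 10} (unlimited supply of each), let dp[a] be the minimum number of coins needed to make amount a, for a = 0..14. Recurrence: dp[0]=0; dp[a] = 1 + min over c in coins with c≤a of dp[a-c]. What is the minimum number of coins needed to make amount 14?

 a  0  1  2  3  4  5  6  7  8  9 10 11 12 13 14
dp  0  1  2  1  2  3  2  3  4  3  1  2  3  2  3

3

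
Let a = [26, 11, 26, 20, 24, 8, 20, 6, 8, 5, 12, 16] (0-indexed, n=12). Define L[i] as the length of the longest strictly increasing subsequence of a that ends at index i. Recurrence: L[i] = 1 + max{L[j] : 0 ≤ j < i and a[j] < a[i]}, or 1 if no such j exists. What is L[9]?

1

   i    0    1    2    3    4    5    6    7    8    9   10   11
a[i]   26   11   26   20   24    8   20    6    8    5   12   16
L[i]    1    1    2    2    3    1    2    1    2    1    3    4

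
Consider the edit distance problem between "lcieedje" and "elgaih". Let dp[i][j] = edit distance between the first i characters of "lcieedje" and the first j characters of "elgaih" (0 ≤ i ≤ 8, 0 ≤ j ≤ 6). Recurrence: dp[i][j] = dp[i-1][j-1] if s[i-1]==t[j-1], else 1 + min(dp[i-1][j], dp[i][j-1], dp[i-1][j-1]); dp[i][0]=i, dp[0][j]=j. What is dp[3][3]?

3

   ''  e  l  g  a  i  h
''  0  1  2  3  4  5  6
 l  1  1  1  2  3  4  5
 c  2  2  2  2  3  4  5
 i  3  3  3  3  3  3  4
 e  4  3  4  4  4  4  4
 e  5  4  4  5  5  5  5
 d  6  5  5  5  6  6  6
 j  7  6  6  6  6  7  7
 e  8  7  7  7  7  7  8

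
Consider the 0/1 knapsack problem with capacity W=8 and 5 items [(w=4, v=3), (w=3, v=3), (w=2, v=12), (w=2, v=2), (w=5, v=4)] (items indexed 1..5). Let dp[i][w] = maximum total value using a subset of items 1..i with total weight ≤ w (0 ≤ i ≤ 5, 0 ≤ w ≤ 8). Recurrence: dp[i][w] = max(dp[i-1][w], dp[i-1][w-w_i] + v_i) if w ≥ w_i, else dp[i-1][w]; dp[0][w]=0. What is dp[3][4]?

i\w   0   1   2   3   4   5   6   7   8
  0   0   0   0   0   0   0   0   0   0
  1   0   0   0   0   3   3   3   3   3
  2   0   0   0   3   3   3   3   6   6
  3   0   0  12  12  12  15  15  15  15
  4   0   0  12  12  14  15  15  17  17
  5   0   0  12  12  14  15  15  17  17

12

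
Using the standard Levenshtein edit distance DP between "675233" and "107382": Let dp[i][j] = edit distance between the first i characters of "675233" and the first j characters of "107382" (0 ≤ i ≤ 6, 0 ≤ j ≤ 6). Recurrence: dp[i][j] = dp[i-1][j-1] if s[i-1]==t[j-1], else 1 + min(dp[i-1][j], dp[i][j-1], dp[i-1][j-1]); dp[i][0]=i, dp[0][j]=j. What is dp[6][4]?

   ''  1  0  7  3  8  2
''  0  1  2  3  4  5  6
 6  1  1  2  3  4  5  6
 7  2  2  2  2  3  4  5
 5  3  3  3  3  3  4  5
 2  4  4  4  4  4  4  4
 3  5  5  5  5  4  5  5
 3  6  6  6  6  5  5  6

5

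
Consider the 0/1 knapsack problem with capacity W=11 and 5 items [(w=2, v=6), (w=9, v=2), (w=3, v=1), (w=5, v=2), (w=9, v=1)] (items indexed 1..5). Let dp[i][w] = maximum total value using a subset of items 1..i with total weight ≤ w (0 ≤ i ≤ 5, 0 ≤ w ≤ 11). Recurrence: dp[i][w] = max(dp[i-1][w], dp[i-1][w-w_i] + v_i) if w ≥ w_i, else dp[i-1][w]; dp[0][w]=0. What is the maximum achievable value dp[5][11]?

i\w   0   1   2   3   4   5   6   7   8   9  10  11
  0   0   0   0   0   0   0   0   0   0   0   0   0
  1   0   0   6   6   6   6   6   6   6   6   6   6
  2   0   0   6   6   6   6   6   6   6   6   6   8
  3   0   0   6   6   6   7   7   7   7   7   7   8
  4   0   0   6   6   6   7   7   8   8   8   9   9
  5   0   0   6   6   6   7   7   8   8   8   9   9

9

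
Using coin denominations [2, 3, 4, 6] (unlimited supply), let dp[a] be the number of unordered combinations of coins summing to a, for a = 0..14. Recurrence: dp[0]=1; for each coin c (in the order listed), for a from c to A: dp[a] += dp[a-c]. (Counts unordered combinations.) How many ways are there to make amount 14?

after  coin     0     1     2     3     4     5     6     7     8     9    10    11    12    13    14
          2     1     0     1     0     1     0     1     0     1     0     1     0     1     0     1
          3     1     0     1     1     1     1     2     1     2     2     2     2     3     2     3
          4     1     0     1     1     2     1     3     2     4     3     5     4     7     5     8
          6     1     0     1     1     2     1     4     2     5     4     7     5    11     7    13

13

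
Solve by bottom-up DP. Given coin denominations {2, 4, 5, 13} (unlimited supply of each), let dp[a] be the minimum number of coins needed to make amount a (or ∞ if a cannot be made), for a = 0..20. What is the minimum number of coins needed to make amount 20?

3

 a  0  1  2  3  4  5  6  7  8  9 10 11 12 13 14 15 16 17 18 19 20
dp  0  -  1  -  1  1  2  2  2  2  2  3  3  1  3  2  4  2  2  3  3
(- denotes ∞ / unreachable)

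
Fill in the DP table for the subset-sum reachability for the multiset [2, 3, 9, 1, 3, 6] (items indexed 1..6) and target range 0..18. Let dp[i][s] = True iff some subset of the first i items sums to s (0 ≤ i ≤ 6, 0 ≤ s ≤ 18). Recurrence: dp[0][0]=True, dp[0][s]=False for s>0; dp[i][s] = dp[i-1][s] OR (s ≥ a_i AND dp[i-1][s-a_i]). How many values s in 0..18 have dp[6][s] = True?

i\s   0   1   2   3   4   5   6   7   8   9  10  11  12  13  14  15  16  17  18
  0   T   F   F   F   F   F   F   F   F   F   F   F   F   F   F   F   F   F   F
  1   T   F   T   F   F   F   F   F   F   F   F   F   F   F   F   F   F   F   F
  2   T   F   T   T   F   T   F   F   F   F   F   F   F   F   F   F   F   F   F
  3   T   F   T   T   F   T   F   F   F   T   F   T   T   F   T   F   F   F   F
  4   T   T   T   T   T   T   T   F   F   T   T   T   T   T   T   T   F   F   F
  5   T   T   T   T   T   T   T   T   T   T   T   T   T   T   T   T   T   T   T
  6   T   T   T   T   T   T   T   T   T   T   T   T   T   T   T   T   T   T   T

19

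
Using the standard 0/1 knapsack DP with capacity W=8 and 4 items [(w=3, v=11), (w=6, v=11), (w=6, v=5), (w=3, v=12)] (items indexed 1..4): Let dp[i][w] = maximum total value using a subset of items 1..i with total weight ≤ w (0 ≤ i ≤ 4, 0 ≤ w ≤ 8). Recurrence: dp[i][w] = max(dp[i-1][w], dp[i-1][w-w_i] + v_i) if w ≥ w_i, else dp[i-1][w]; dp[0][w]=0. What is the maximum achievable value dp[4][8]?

23

i\w   0   1   2   3   4   5   6   7   8
  0   0   0   0   0   0   0   0   0   0
  1   0   0   0  11  11  11  11  11  11
  2   0   0   0  11  11  11  11  11  11
  3   0   0   0  11  11  11  11  11  11
  4   0   0   0  12  12  12  23  23  23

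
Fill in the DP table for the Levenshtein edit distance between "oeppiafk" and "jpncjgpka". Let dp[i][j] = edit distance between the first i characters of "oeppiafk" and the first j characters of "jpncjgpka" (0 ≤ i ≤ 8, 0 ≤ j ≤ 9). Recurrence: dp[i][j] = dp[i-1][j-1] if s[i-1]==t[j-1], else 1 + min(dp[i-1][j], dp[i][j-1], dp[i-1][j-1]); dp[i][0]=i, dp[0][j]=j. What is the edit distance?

   ''  j  p  n  c  j  g  p  k  a
''  0  1  2  3  4  5  6  7  8  9
 o  1  1  2  3  4  5  6  7  8  9
 e  2  2  2  3  4  5  6  7  8  9
 p  3  3  2  3  4  5  6  6  7  8
 p  4  4  3  3  4  5  6  6  7  8
 i  5  5  4  4  4  5  6  7  7  8
 a  6  6  5  5  5  5  6  7  8  7
 f  7  7  6  6  6  6  6  7  8  8
 k  8  8  7  7  7  7  7  7  7  8

8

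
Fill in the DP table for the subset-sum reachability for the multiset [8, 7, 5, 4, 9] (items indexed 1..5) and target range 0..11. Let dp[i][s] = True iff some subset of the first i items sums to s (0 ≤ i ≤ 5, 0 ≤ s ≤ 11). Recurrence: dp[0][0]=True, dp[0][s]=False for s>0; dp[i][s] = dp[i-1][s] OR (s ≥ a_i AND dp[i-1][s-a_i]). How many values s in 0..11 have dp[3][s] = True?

4

i\s   0   1   2   3   4   5   6   7   8   9  10  11
  0   T   F   F   F   F   F   F   F   F   F   F   F
  1   T   F   F   F   F   F   F   F   T   F   F   F
  2   T   F   F   F   F   F   F   T   T   F   F   F
  3   T   F   F   F   F   T   F   T   T   F   F   F
  4   T   F   F   F   T   T   F   T   T   T   F   T
  5   T   F   F   F   T   T   F   T   T   T   F   T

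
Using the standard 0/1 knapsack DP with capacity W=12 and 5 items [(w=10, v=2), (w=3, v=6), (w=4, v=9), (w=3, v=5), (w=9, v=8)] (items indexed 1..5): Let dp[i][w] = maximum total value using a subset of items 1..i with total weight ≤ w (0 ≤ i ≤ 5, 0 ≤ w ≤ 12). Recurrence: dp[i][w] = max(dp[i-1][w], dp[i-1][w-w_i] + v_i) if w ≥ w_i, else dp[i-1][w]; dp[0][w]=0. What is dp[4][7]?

i\w   0   1   2   3   4   5   6   7   8   9  10  11  12
  0   0   0   0   0   0   0   0   0   0   0   0   0   0
  1   0   0   0   0   0   0   0   0   0   0   2   2   2
  2   0   0   0   6   6   6   6   6   6   6   6   6   6
  3   0   0   0   6   9   9   9  15  15  15  15  15  15
  4   0   0   0   6   9   9  11  15  15  15  20  20  20
  5   0   0   0   6   9   9  11  15  15  15  20  20  20

15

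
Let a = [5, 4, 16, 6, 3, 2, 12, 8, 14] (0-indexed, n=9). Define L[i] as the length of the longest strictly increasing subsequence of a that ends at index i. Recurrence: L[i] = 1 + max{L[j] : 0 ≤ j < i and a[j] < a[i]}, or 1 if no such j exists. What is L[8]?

4

   i    0    1    2    3    4    5    6    7    8
a[i]    5    4   16    6    3    2   12    8   14
L[i]    1    1    2    2    1    1    3    3    4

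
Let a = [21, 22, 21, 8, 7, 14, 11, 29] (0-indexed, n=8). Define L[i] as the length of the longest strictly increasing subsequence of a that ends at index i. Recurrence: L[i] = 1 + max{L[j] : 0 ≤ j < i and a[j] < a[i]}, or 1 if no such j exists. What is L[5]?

2

   i    0    1    2    3    4    5    6    7
a[i]   21   22   21    8    7   14   11   29
L[i]    1    2    1    1    1    2    2    3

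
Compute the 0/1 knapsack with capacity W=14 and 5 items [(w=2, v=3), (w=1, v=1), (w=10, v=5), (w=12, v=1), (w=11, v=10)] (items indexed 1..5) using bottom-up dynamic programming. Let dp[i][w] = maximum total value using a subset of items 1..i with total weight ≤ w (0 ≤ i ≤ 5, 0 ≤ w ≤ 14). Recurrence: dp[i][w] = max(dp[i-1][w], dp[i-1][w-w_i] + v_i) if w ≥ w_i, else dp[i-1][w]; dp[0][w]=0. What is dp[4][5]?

i\w   0   1   2   3   4   5   6   7   8   9  10  11  12  13  14
  0   0   0   0   0   0   0   0   0   0   0   0   0   0   0   0
  1   0   0   3   3   3   3   3   3   3   3   3   3   3   3   3
  2   0   1   3   4   4   4   4   4   4   4   4   4   4   4   4
  3   0   1   3   4   4   4   4   4   4   4   5   6   8   9   9
  4   0   1   3   4   4   4   4   4   4   4   5   6   8   9   9
  5   0   1   3   4   4   4   4   4   4   4   5  10  11  13  14

4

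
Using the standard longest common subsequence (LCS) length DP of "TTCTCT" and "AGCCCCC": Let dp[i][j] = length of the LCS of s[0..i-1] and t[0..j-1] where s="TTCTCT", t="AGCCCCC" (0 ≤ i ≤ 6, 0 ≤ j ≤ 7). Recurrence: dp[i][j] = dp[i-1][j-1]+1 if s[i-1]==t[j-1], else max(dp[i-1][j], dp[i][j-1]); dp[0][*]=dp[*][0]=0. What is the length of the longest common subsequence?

2

   ''  A  G  C  C  C  C  C
''  0  0  0  0  0  0  0  0
 T  0  0  0  0  0  0  0  0
 T  0  0  0  0  0  0  0  0
 C  0  0  0  1  1  1  1  1
 T  0  0  0  1  1  1  1  1
 C  0  0  0  1  2  2  2  2
 T  0  0  0  1  2  2  2  2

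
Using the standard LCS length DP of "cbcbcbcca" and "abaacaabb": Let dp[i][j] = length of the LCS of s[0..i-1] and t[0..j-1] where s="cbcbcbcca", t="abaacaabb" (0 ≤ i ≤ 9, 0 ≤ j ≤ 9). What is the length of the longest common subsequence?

4

   ''  a  b  a  a  c  a  a  b  b
''  0  0  0  0  0  0  0  0  0  0
 c  0  0  0  0  0  1  1  1  1  1
 b  0  0  1  1  1  1  1  1  2  2
 c  0  0  1  1  1  2  2  2  2  2
 b  0  0  1  1  1  2  2  2  3  3
 c  0  0  1  1  1  2  2  2  3  3
 b  0  0  1  1  1  2  2  2  3  4
 c  0  0  1  1  1  2  2  2  3  4
 c  0  0  1  1  1  2  2  2  3  4
 a  0  1  1  2  2  2  3  3  3  4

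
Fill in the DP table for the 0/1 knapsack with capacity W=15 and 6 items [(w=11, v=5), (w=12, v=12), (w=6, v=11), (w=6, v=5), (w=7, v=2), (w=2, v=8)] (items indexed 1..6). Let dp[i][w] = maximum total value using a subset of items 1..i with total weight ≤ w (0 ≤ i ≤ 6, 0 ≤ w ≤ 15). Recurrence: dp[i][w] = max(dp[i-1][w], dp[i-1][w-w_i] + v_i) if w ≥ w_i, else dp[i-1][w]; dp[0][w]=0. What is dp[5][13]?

16

i\w   0   1   2   3   4   5   6   7   8   9  10  11  12  13  14  15
  0   0   0   0   0   0   0   0   0   0   0   0   0   0   0   0   0
  1   0   0   0   0   0   0   0   0   0   0   0   5   5   5   5   5
  2   0   0   0   0   0   0   0   0   0   0   0   5  12  12  12  12
  3   0   0   0   0   0   0  11  11  11  11  11  11  12  12  12  12
  4   0   0   0   0   0   0  11  11  11  11  11  11  16  16  16  16
  5   0   0   0   0   0   0  11  11  11  11  11  11  16  16  16  16
  6   0   0   8   8   8   8  11  11  19  19  19  19  19  19  24  24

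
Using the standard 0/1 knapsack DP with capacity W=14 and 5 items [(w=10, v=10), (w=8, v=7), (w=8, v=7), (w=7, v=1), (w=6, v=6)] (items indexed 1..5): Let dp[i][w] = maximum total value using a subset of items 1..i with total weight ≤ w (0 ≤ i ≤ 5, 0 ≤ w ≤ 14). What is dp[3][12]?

10

i\w   0   1   2   3   4   5   6   7   8   9  10  11  12  13  14
  0   0   0   0   0   0   0   0   0   0   0   0   0   0   0   0
  1   0   0   0   0   0   0   0   0   0   0  10  10  10  10  10
  2   0   0   0   0   0   0   0   0   7   7  10  10  10  10  10
  3   0   0   0   0   0   0   0   0   7   7  10  10  10  10  10
  4   0   0   0   0   0   0   0   1   7   7  10  10  10  10  10
  5   0   0   0   0   0   0   6   6   7   7  10  10  10  10  13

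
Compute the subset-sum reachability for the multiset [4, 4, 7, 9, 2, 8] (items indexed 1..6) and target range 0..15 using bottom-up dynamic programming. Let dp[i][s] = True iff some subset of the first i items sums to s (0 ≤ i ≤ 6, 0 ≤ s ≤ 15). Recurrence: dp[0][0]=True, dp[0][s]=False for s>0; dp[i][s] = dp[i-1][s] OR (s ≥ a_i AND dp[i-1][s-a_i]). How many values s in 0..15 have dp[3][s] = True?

6

i\s   0   1   2   3   4   5   6   7   8   9  10  11  12  13  14  15
  0   T   F   F   F   F   F   F   F   F   F   F   F   F   F   F   F
  1   T   F   F   F   T   F   F   F   F   F   F   F   F   F   F   F
  2   T   F   F   F   T   F   F   F   T   F   F   F   F   F   F   F
  3   T   F   F   F   T   F   F   T   T   F   F   T   F   F   F   T
  4   T   F   F   F   T   F   F   T   T   T   F   T   F   T   F   T
  5   T   F   T   F   T   F   T   T   T   T   T   T   F   T   F   T
  6   T   F   T   F   T   F   T   T   T   T   T   T   T   T   T   T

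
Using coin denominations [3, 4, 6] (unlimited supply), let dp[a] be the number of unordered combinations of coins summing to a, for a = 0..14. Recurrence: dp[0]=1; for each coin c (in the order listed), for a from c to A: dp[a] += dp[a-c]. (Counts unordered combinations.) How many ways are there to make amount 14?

2

after  coin     0     1     2     3     4     5     6     7     8     9    10    11    12    13    14
          3     1     0     0     1     0     0     1     0     0     1     0     0     1     0     0
          4     1     0     0     1     1     0     1     1     1     1     1     1     2     1     1
          6     1     0     0     1     1     0     2     1     1     2     2     1     4     2     2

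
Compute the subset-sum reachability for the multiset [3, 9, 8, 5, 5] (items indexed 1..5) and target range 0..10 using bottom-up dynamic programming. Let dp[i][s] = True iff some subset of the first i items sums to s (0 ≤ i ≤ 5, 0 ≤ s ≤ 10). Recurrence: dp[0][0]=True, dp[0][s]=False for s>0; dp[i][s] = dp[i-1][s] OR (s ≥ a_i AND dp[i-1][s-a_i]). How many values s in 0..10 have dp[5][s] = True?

i\s   0   1   2   3   4   5   6   7   8   9  10
  0   T   F   F   F   F   F   F   F   F   F   F
  1   T   F   F   T   F   F   F   F   F   F   F
  2   T   F   F   T   F   F   F   F   F   T   F
  3   T   F   F   T   F   F   F   F   T   T   F
  4   T   F   F   T   F   T   F   F   T   T   F
  5   T   F   F   T   F   T   F   F   T   T   T

6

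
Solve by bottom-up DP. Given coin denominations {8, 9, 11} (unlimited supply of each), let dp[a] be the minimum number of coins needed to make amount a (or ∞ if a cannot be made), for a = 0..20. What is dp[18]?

2

 a  0  1  2  3  4  5  6  7  8  9 10 11 12 13 14 15 16 17 18 19 20
dp  0  -  -  -  -  -  -  -  1  1  -  1  -  -  -  -  2  2  2  2  2
(- denotes ∞ / unreachable)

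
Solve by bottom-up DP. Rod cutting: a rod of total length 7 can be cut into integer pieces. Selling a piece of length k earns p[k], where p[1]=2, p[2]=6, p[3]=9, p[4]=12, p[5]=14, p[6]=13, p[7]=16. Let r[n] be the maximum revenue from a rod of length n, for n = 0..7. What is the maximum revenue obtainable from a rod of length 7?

21

   n    0    1    2    3    4    5    6    7
r[n]    0    2    6    9   12   15   18   21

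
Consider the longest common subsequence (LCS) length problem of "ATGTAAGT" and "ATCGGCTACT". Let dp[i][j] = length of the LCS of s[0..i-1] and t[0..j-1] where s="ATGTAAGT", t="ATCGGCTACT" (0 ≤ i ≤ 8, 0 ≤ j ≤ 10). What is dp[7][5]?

   ''  A  T  C  G  G  C  T  A  C  T
''  0  0  0  0  0  0  0  0  0  0  0
 A  0  1  1  1  1  1  1  1  1  1  1
 T  0  1  2  2  2  2  2  2  2  2  2
 G  0  1  2  2  3  3  3  3  3  3  3
 T  0  1  2  2  3  3  3  4  4  4  4
 A  0  1  2  2  3  3  3  4  5  5  5
 A  0  1  2  2  3  3  3  4  5  5  5
 G  0  1  2  2  3  4  4  4  5  5  5
 T  0  1  2  2  3  4  4  5  5  5  6

4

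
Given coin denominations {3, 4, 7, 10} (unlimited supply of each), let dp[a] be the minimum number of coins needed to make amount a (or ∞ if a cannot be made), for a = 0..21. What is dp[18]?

 a  0  1  2  3  4  5  6  7  8  9 10 11 12 13 14 15 16 17 18 19 20 21
dp  0  -  -  1  1  -  2  1  2  3  1  2  3  2  2  3  3  2  3  4  2  3
(- denotes ∞ / unreachable)

3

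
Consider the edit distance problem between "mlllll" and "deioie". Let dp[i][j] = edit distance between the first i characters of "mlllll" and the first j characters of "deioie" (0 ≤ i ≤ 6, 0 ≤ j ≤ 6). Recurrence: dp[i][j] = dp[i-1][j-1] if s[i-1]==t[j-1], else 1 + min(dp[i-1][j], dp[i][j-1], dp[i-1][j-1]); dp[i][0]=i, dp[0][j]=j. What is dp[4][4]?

4

   ''  d  e  i  o  i  e
''  0  1  2  3  4  5  6
 m  1  1  2  3  4  5  6
 l  2  2  2  3  4  5  6
 l  3  3  3  3  4  5  6
 l  4  4  4  4  4  5  6
 l  5  5  5  5  5  5  6
 l  6  6  6  6  6  6  6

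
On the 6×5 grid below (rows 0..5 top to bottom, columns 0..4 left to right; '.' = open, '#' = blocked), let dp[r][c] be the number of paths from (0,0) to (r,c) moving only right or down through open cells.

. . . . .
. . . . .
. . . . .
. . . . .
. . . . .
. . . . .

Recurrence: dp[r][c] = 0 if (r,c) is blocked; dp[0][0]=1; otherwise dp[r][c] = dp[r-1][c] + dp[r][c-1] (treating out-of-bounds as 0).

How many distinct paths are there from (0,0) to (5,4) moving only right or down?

r\c   0   1   2   3   4
  0   1   1   1   1   1
  1   1   2   3   4   5
  2   1   3   6  10  15
  3   1   4  10  20  35
  4   1   5  15  35  70
  5   1   6  21  56 126

126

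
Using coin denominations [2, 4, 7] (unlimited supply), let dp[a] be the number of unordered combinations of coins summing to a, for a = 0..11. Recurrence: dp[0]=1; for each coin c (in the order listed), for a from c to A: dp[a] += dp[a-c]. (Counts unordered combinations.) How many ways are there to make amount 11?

after  coin     0     1     2     3     4     5     6     7     8     9    10    11
          2     1     0     1     0     1     0     1     0     1     0     1     0
          4     1     0     1     0     2     0     2     0     3     0     3     0
          7     1     0     1     0     2     0     2     1     3     1     3     2

2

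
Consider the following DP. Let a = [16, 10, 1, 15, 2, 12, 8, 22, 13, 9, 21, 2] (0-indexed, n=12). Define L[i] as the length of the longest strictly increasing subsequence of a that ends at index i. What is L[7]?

   i    0    1    2    3    4    5    6    7    8    9   10   11
a[i]   16   10    1   15    2   12    8   22   13    9   21    2
L[i]    1    1    1    2    2    3    3    4    4    4    5    2

4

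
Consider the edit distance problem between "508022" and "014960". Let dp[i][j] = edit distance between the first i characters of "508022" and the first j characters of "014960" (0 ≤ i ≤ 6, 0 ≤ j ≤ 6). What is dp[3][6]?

   ''  0  1  4  9  6  0
''  0  1  2  3  4  5  6
 5  1  1  2  3  4  5  6
 0  2  1  2  3  4  5  5
 8  3  2  2  3  4  5  6
 0  4  3  3  3  4  5  5
 2  5  4  4  4  4  5  6
 2  6  5  5  5  5  5  6

6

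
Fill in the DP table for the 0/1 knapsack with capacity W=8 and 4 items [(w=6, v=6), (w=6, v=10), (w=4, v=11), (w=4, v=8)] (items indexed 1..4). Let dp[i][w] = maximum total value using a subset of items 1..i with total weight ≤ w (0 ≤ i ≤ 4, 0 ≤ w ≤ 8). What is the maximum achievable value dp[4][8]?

i\w   0   1   2   3   4   5   6   7   8
  0   0   0   0   0   0   0   0   0   0
  1   0   0   0   0   0   0   6   6   6
  2   0   0   0   0   0   0  10  10  10
  3   0   0   0   0  11  11  11  11  11
  4   0   0   0   0  11  11  11  11  19

19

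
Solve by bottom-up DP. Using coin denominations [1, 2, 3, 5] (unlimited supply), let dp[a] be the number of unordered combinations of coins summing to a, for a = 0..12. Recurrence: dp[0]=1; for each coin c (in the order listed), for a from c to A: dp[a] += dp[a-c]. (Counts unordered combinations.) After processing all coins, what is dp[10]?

20

after  coin     0     1     2     3     4     5     6     7     8     9    10    11    12
          1     1     1     1     1     1     1     1     1     1     1     1     1     1
          2     1     1     2     2     3     3     4     4     5     5     6     6     7
          3     1     1     2     3     4     5     7     8    10    12    14    16    19
          5     1     1     2     3     4     6     8    10    13    16    20    24    29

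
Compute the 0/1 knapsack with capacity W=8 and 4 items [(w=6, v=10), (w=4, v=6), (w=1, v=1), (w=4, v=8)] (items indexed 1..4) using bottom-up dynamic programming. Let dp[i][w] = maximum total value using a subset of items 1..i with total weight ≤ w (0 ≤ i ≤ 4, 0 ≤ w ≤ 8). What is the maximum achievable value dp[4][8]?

14

i\w   0   1   2   3   4   5   6   7   8
  0   0   0   0   0   0   0   0   0   0
  1   0   0   0   0   0   0  10  10  10
  2   0   0   0   0   6   6  10  10  10
  3   0   1   1   1   6   7  10  11  11
  4   0   1   1   1   8   9  10  11  14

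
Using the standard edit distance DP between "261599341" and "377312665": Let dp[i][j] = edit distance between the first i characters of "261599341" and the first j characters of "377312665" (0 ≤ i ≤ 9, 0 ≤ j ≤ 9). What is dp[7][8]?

   ''  3  7  7  3  1  2  6  6  5
''  0  1  2  3  4  5  6  7  8  9
 2  1  1  2  3  4  5  5  6  7  8
 6  2  2  2  3  4  5  6  5  6  7
 1  3  3  3  3  4  4  5  6  6  7
 5  4  4  4  4  4  5  5  6  7  6
 9  5  5  5  5  5  5  6  6  7  7
 9  6  6  6  6  6  6  6  7  7  8
 3  7  6  7  7  6  7  7  7  8  8
 4  8  7  7  8  7  7  8  8  8  9
 1  9  8  8  8  8  7  8  9  9  9

8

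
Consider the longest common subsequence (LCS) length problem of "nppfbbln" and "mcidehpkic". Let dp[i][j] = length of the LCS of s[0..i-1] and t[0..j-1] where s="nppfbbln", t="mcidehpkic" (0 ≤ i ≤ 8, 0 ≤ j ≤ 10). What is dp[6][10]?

   ''  m  c  i  d  e  h  p  k  i  c
''  0  0  0  0  0  0  0  0  0  0  0
 n  0  0  0  0  0  0  0  0  0  0  0
 p  0  0  0  0  0  0  0  1  1  1  1
 p  0  0  0  0  0  0  0  1  1  1  1
 f  0  0  0  0  0  0  0  1  1  1  1
 b  0  0  0  0  0  0  0  1  1  1  1
 b  0  0  0  0  0  0  0  1  1  1  1
 l  0  0  0  0  0  0  0  1  1  1  1
 n  0  0  0  0  0  0  0  1  1  1  1

1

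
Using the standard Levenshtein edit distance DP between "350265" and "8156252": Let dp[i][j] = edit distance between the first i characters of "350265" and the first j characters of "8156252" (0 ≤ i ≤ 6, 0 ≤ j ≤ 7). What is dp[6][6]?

4

   ''  8  1  5  6  2  5  2
''  0  1  2  3  4  5  6  7
 3  1  1  2  3  4  5  6  7
 5  2  2  2  2  3  4  5  6
 0  3  3  3  3  3  4  5  6
 2  4  4  4  4  4  3  4  5
 6  5  5  5  5  4  4  4  5
 5  6  6  6  5  5  5  4  5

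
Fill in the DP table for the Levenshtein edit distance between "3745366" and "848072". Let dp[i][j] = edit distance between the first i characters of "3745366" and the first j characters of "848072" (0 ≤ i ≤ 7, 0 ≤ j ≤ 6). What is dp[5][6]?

6

   ''  8  4  8  0  7  2
''  0  1  2  3  4  5  6
 3  1  1  2  3  4  5  6
 7  2  2  2  3  4  4  5
 4  3  3  2  3  4  5  5
 5  4  4  3  3  4  5  6
 3  5  5  4  4  4  5  6
 6  6  6  5  5  5  5  6
 6  7  7  6  6  6  6  6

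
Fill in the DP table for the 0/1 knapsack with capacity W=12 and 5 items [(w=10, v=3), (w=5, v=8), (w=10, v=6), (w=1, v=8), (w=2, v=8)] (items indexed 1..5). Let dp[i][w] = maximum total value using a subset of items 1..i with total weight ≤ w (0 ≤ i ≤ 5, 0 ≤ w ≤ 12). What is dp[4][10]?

16

i\w   0   1   2   3   4   5   6   7   8   9  10  11  12
  0   0   0   0   0   0   0   0   0   0   0   0   0   0
  1   0   0   0   0   0   0   0   0   0   0   3   3   3
  2   0   0   0   0   0   8   8   8   8   8   8   8   8
  3   0   0   0   0   0   8   8   8   8   8   8   8   8
  4   0   8   8   8   8   8  16  16  16  16  16  16  16
  5   0   8   8  16  16  16  16  16  24  24  24  24  24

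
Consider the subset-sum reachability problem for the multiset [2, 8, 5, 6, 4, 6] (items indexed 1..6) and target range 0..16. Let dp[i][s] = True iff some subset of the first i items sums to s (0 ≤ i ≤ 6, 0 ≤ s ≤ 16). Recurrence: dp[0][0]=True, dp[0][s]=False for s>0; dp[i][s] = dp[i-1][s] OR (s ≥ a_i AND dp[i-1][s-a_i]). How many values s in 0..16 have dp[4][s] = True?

12

i\s   0   1   2   3   4   5   6   7   8   9  10  11  12  13  14  15  16
  0   T   F   F   F   F   F   F   F   F   F   F   F   F   F   F   F   F
  1   T   F   T   F   F   F   F   F   F   F   F   F   F   F   F   F   F
  2   T   F   T   F   F   F   F   F   T   F   T   F   F   F   F   F   F
  3   T   F   T   F   F   T   F   T   T   F   T   F   F   T   F   T   F
  4   T   F   T   F   F   T   T   T   T   F   T   T   F   T   T   T   T
  5   T   F   T   F   T   T   T   T   T   T   T   T   T   T   T   T   T
  6   T   F   T   F   T   T   T   T   T   T   T   T   T   T   T   T   T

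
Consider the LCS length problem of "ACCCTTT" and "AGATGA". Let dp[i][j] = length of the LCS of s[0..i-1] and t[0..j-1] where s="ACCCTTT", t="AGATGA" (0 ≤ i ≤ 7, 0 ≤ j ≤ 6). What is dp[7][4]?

2

   ''  A  G  A  T  G  A
''  0  0  0  0  0  0  0
 A  0  1  1  1  1  1  1
 C  0  1  1  1  1  1  1
 C  0  1  1  1  1  1  1
 C  0  1  1  1  1  1  1
 T  0  1  1  1  2  2  2
 T  0  1  1  1  2  2  2
 T  0  1  1  1  2  2  2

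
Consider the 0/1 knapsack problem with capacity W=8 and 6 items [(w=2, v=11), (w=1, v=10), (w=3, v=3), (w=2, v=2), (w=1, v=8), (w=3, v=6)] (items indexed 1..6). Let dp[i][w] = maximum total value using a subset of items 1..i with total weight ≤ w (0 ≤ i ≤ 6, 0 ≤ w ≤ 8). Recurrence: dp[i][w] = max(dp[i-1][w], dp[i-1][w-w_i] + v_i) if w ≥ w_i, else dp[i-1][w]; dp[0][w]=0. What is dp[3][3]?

21

i\w   0   1   2   3   4   5   6   7   8
  0   0   0   0   0   0   0   0   0   0
  1   0   0  11  11  11  11  11  11  11
  2   0  10  11  21  21  21  21  21  21
  3   0  10  11  21  21  21  24  24  24
  4   0  10  11  21  21  23  24  24  26
  5   0  10  18  21  29  29  31  32  32
  6   0  10  18  21  29  29  31  35  35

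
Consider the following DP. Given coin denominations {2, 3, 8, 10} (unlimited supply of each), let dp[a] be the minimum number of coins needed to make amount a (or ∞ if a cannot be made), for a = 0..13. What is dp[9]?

3

 a  0  1  2  3  4  5  6  7  8  9 10 11 12 13
dp  0  -  1  1  2  2  2  3  1  3  1  2  2  2
(- denotes ∞ / unreachable)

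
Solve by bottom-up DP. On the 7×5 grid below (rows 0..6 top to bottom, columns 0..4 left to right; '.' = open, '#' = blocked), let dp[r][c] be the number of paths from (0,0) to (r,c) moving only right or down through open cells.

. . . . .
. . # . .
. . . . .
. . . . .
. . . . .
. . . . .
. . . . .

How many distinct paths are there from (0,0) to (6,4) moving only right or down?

147

r\c   0   1   2   3   4
  0   1   1   1   1   1
  1   1   2   0   1   2
  2   1   3   3   4   6
  3   1   4   7  11  17
  4   1   5  12  23  40
  5   1   6  18  41  81
  6   1   7  25  66 147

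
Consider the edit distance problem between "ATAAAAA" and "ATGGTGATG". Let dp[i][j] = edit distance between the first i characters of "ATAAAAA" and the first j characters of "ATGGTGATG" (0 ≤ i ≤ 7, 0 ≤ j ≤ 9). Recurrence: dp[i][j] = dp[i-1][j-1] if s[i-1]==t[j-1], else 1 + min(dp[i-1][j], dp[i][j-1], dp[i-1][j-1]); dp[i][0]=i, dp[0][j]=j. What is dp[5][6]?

   ''  A  T  G  G  T  G  A  T  G
''  0  1  2  3  4  5  6  7  8  9
 A  1  0  1  2  3  4  5  6  7  8
 T  2  1  0  1  2  3  4  5  6  7
 A  3  2  1  1  2  3  4  4  5  6
 A  4  3  2  2  2  3  4  4  5  6
 A  5  4  3  3  3  3  4  4  5  6
 A  6  5  4  4  4  4  4  4  5  6
 A  7  6  5  5  5  5  5  4  5  6

4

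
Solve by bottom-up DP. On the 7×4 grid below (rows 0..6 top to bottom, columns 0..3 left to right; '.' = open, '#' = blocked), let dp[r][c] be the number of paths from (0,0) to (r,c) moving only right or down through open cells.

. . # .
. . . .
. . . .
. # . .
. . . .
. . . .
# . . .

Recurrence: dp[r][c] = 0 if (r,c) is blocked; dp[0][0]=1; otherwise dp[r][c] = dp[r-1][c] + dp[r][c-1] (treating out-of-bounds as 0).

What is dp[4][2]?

r\c   0   1   2   3
  0   1   1   0   0
  1   1   2   2   2
  2   1   3   5   7
  3   1   0   5  12
  4   1   1   6  18
  5   1   2   8  26
  6   0   2  10  36

6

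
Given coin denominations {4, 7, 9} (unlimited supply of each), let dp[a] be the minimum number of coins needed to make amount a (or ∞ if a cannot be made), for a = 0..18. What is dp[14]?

 a  0  1  2  3  4  5  6  7  8  9 10 11 12 13 14 15 16 17 18
dp  0  -  -  -  1  -  -  1  2  1  -  2  3  2  2  3  2  3  2
(- denotes ∞ / unreachable)

2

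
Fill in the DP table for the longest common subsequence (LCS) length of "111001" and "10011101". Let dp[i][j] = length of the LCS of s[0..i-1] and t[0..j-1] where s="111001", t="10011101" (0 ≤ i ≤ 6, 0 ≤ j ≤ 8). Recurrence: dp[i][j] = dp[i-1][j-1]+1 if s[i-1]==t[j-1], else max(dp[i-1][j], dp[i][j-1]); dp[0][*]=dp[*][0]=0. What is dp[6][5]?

   ''  1  0  0  1  1  1  0  1
''  0  0  0  0  0  0  0  0  0
 1  0  1  1  1  1  1  1  1  1
 1  0  1  1  1  2  2  2  2  2
 1  0  1  1  1  2  3  3  3  3
 0  0  1  2  2  2  3  3  4  4
 0  0  1  2  3  3  3  3  4  4
 1  0  1  2  3  4  4  4  4  5

4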